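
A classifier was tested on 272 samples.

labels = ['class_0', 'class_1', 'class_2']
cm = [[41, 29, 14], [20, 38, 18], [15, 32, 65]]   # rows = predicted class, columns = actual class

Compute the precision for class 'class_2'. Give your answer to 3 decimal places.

0.580

precision = TP/(TP+FP).
class_2: TP=65, FP=15+32=47 → 65/112 = 0.5804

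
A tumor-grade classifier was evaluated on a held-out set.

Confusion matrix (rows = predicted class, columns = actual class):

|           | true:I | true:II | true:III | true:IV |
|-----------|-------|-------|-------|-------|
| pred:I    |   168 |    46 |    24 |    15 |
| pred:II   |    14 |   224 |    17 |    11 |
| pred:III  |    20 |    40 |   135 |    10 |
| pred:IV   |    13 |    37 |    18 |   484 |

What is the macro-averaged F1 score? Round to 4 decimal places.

0.7571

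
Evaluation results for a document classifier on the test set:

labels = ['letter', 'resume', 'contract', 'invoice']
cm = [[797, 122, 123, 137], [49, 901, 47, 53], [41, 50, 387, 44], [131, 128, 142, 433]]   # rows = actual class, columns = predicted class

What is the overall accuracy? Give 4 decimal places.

0.7024

Accuracy = trace / total = (797+901+387+433=2518) / 3585 = 2518/3585 = 0.7024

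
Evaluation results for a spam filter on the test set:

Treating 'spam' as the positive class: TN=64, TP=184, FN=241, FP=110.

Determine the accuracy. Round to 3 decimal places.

0.414

Accuracy = (TP+TN)/N = (184+64)/599 = 0.414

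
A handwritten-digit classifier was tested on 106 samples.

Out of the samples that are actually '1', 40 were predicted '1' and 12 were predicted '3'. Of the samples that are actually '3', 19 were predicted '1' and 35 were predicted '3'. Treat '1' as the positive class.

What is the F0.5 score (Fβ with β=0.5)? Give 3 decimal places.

Fβ = (1+β²)·TP / ((1+β²)·TP + β²·FN + FP), with β²=1/4
= 1.25·40 / (1.25·40 + 0.25·12 + 19) = 0.694

0.694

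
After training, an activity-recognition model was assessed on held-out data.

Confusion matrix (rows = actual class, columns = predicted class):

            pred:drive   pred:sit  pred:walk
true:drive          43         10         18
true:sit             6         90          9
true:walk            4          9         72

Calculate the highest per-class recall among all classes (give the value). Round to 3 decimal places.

Per-class recall (TP/(TP+FN)):
  drive: TP=43, FN=10+18=28 → 43/71 = 0.6056
  sit: TP=90, FN=6+9=15 → 90/105 = 0.8571
  walk: TP=72, FN=4+9=13 → 72/85 = 0.8471
Highest is class 'sit' with recall = 0.857.

0.857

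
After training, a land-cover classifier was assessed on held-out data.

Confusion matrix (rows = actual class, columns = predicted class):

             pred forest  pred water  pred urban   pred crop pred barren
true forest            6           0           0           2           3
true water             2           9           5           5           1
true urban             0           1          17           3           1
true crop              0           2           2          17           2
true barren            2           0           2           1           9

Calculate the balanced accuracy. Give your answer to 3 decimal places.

0.622

Balanced accuracy = mean of per-class recall.
  forest: recall = 6/11 = 0.5455
  water: recall = 9/22 = 0.4091
  urban: recall = 17/22 = 0.7727
  crop: recall = 17/23 = 0.7391
  barren: recall = 9/14 = 0.6429
Mean = (0.5455 + 0.4091 + 0.7727 + 0.7391 + 0.6429) / 5 = 0.622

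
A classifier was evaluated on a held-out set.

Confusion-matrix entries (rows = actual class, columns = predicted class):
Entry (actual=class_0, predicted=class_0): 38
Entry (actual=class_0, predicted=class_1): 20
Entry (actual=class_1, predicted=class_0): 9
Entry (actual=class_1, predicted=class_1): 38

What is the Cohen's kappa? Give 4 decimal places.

0.4536

Observed agreement pₒ = trace/N = 76/105 = 0.72381
Expected agreement pₑ = Σ (rowᵢ·colᵢ)/N² = (58·47 + 47·58)/105² = 0.49451
κ = (pₒ − pₑ)/(1 − pₑ) = (0.72381 − 0.49451)/(1 − 0.49451) = 0.4536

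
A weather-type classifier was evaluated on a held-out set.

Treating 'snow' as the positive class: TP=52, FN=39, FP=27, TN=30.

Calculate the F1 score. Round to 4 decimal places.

0.6118

Precision = TP/(TP+FP) = 52/79 = 0.6582
Recall = TP/(TP+FN) = 52/91 = 0.5714
F1 = 2·TP/(2·TP+FP+FN) = 104/170 = 0.6118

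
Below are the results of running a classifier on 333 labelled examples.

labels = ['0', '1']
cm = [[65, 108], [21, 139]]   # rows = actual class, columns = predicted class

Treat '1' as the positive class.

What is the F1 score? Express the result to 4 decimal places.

0.6830

Precision = TP/(TP+FP) = 139/247 = 0.5628
Recall = TP/(TP+FN) = 139/160 = 0.8688
F1 = 2·TP/(2·TP+FP+FN) = 278/407 = 0.6830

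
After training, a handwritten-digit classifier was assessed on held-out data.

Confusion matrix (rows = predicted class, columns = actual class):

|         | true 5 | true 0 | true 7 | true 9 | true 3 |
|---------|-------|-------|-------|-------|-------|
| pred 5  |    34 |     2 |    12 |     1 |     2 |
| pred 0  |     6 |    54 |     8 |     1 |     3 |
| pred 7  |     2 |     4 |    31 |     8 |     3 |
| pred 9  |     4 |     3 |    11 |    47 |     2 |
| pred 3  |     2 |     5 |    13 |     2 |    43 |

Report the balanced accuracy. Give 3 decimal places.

0.705

Balanced accuracy = mean of per-class recall.
  5: recall = 34/48 = 0.7083
  0: recall = 54/68 = 0.7941
  7: recall = 31/75 = 0.4133
  9: recall = 47/59 = 0.7966
  3: recall = 43/53 = 0.8113
Mean = (0.7083 + 0.7941 + 0.4133 + 0.7966 + 0.8113) / 5 = 0.705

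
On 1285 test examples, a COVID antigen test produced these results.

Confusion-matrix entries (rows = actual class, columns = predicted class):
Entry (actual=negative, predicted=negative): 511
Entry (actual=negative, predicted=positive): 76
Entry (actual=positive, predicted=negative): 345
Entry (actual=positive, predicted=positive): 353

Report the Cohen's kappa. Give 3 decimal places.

Observed agreement pₒ = trace/N = 864/1285 = 0.6724
Expected agreement pₑ = Σ (rowᵢ·colᵢ)/N² = (587·856 + 698·429)/1285² = 0.4856
κ = (pₒ − pₑ)/(1 − pₑ) = (0.6724 − 0.4856)/(1 − 0.4856) = 0.363

0.363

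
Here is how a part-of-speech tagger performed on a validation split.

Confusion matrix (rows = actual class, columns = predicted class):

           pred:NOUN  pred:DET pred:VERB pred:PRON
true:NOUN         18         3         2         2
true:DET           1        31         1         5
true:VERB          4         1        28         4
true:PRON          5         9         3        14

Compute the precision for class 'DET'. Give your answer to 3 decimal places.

0.705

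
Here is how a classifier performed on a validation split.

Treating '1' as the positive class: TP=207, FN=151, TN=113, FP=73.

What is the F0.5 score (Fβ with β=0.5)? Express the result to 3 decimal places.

0.700

Fβ = (1+β²)·TP / ((1+β²)·TP + β²·FN + FP), with β²=1/4
= 1.25·207 / (1.25·207 + 0.25·151 + 73) = 0.700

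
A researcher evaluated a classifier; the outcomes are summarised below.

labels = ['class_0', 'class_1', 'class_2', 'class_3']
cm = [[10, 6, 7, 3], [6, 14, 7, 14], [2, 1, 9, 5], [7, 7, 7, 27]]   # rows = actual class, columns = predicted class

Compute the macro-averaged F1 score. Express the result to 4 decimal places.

0.4344

Per-class F1 score (2·TP/(2·TP+FP+FN)):
  class_0: TP=10, FP=6+2+7=15, FN=6+7+3=16 → 20/51 = 0.39216
  class_1: TP=14, FP=6+1+7=14, FN=6+7+14=27 → 28/69 = 0.40580
  class_2: TP=9, FP=7+7+7=21, FN=2+1+5=8 → 18/47 = 0.38298
  class_3: TP=27, FP=3+14+5=22, FN=7+7+7=21 → 54/97 = 0.55670
Macro-F1 score = mean = (0.39216 + 0.40580 + 0.38298 + 0.55670) / 4 = 0.4344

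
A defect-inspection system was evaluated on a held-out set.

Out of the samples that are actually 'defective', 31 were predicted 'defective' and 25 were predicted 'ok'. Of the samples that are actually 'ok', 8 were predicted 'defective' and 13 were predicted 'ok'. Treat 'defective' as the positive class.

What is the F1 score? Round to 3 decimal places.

Precision = TP/(TP+FP) = 31/39 = 0.7949
Recall = TP/(TP+FN) = 31/56 = 0.5536
F1 = 2·TP/(2·TP+FP+FN) = 62/95 = 0.653

0.653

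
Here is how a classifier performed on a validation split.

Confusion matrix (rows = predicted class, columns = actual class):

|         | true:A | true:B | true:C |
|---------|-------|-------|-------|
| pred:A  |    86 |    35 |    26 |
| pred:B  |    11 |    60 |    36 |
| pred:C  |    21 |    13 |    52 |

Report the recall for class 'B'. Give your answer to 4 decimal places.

0.5556

Treat 'B' as positive and all other classes as negative.
recall = TP/(TP+FN).
B: TP=60, FN=35+13=48 → 60/108 = 0.55556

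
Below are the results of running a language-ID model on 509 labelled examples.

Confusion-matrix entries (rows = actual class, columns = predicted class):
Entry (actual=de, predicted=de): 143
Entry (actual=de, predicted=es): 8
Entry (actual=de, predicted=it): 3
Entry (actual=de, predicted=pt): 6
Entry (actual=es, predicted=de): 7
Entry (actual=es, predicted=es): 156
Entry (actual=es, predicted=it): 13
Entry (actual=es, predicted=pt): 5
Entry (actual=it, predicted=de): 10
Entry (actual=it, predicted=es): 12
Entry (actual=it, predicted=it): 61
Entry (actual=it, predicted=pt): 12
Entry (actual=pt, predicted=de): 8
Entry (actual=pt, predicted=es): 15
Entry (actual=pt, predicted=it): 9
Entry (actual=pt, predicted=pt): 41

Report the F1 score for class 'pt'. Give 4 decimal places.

F1 score = 2·TP/(2·TP+FP+FN).
pt: TP=41, FP=6+5+12=23, FN=8+15+9=32 → 82/137 = 0.59854

0.5985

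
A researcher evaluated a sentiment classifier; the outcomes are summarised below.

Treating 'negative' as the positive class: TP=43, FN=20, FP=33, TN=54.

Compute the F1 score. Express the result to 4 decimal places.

0.6187

Precision = TP/(TP+FP) = 43/76 = 0.5658
Recall = TP/(TP+FN) = 43/63 = 0.6825
F1 = 2·TP/(2·TP+FP+FN) = 86/139 = 0.6187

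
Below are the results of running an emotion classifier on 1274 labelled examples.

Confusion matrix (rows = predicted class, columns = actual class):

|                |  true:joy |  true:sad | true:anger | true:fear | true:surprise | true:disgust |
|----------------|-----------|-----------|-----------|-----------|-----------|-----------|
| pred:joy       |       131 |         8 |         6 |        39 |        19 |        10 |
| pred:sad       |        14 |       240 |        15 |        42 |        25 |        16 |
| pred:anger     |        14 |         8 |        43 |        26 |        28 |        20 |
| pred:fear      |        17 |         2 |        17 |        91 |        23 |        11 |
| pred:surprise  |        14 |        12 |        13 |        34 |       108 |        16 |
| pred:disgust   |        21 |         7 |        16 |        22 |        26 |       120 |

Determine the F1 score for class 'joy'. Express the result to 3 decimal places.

One-vs-rest for 'joy': TP = diagonal; FP = other classes predicted 'joy'; FN = 'joy' predicted as other.
F1 score = 2·TP/(2·TP+FP+FN).
joy: TP=131, FP=8+6+39+19+10=82, FN=14+14+17+14+21=80 → 262/424 = 0.6179

0.618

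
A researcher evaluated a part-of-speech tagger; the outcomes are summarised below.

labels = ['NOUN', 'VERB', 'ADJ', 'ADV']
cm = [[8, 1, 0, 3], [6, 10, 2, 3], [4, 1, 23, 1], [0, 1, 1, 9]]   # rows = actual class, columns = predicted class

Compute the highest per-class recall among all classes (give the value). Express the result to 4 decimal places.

Per-class recall (TP/(TP+FN)):
  NOUN: TP=8, FN=1+0+3=4 → 8/12 = 0.66667
  VERB: TP=10, FN=6+2+3=11 → 10/21 = 0.47619
  ADJ: TP=23, FN=4+1+1=6 → 23/29 = 0.79310
  ADV: TP=9, FN=0+1+1=2 → 9/11 = 0.81818
Highest is class 'ADV' with recall = 0.8182.

0.8182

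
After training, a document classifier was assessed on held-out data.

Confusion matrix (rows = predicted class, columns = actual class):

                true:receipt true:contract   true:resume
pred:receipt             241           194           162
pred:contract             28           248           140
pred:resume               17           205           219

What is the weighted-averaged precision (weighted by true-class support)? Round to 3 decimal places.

Per-class precision (TP/(TP+FP)):
  receipt: TP=241, FP=194+162=356 → 241/597 = 0.4037
  contract: TP=248, FP=28+140=168 → 248/416 = 0.5962
  resume: TP=219, FP=17+205=222 → 219/441 = 0.4966
Weighted-precision = Σ (supportᵢ/N)·precisionᵢ with N=1454: (286/1454)·0.4037 + (647/1454)·0.5962 + (521/1454)·0.4966 = 0.523

0.523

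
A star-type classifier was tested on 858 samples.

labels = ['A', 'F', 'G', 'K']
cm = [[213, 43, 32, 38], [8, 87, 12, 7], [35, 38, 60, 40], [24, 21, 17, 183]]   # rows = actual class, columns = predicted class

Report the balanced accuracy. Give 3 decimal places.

Balanced accuracy = mean of per-class recall.
  A: recall = 213/326 = 0.6534
  F: recall = 87/114 = 0.7632
  G: recall = 60/173 = 0.3468
  K: recall = 183/245 = 0.7469
Mean = (0.6534 + 0.7632 + 0.3468 + 0.7469) / 4 = 0.628

0.628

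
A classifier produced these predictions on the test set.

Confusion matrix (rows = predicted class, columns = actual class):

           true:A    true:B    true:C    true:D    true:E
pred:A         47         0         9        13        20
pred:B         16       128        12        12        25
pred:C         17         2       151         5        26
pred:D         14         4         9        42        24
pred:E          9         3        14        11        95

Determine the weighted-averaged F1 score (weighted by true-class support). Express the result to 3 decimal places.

0.646

Per-class F1 score (2·TP/(2·TP+FP+FN)):
  A: TP=47, FP=0+9+13+20=42, FN=16+17+14+9=56 → 94/192 = 0.4896
  B: TP=128, FP=16+12+12+25=65, FN=0+2+4+3=9 → 256/330 = 0.7758
  C: TP=151, FP=17+2+5+26=50, FN=9+12+9+14=44 → 302/396 = 0.7626
  D: TP=42, FP=14+4+9+24=51, FN=13+12+5+11=41 → 84/176 = 0.4773
  E: TP=95, FP=9+3+14+11=37, FN=20+25+26+24=95 → 190/322 = 0.5901
Weighted-F1 score = Σ (supportᵢ/N)·F1 scoreᵢ with N=708: (103/708)·0.4896 + (137/708)·0.7758 + (195/708)·0.7626 + (83/708)·0.4773 + (190/708)·0.5901 = 0.646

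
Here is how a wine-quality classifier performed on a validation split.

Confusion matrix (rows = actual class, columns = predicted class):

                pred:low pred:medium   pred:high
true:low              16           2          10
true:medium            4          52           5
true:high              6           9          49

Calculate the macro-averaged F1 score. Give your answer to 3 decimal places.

Per-class F1 score (2·TP/(2·TP+FP+FN)):
  low: TP=16, FP=4+6=10, FN=2+10=12 → 32/54 = 0.5926
  medium: TP=52, FP=2+9=11, FN=4+5=9 → 104/124 = 0.8387
  high: TP=49, FP=10+5=15, FN=6+9=15 → 98/128 = 0.7656
Macro-F1 score = mean = (0.5926 + 0.8387 + 0.7656) / 3 = 0.732

0.732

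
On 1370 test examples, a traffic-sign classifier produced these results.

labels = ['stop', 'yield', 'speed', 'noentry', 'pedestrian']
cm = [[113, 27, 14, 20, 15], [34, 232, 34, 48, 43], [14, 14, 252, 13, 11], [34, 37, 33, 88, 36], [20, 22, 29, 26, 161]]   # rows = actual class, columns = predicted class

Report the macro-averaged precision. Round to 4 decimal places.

0.5954

Per-class precision (TP/(TP+FP)):
  stop: TP=113, FP=34+14+34+20=102 → 113/215 = 0.52558
  yield: TP=232, FP=27+14+37+22=100 → 232/332 = 0.69880
  speed: TP=252, FP=14+34+33+29=110 → 252/362 = 0.69613
  noentry: TP=88, FP=20+48+13+26=107 → 88/195 = 0.45128
  pedestrian: TP=161, FP=15+43+11+36=105 → 161/266 = 0.60526
Macro-precision = mean = (0.52558 + 0.69880 + 0.69613 + 0.45128 + 0.60526) / 5 = 0.5954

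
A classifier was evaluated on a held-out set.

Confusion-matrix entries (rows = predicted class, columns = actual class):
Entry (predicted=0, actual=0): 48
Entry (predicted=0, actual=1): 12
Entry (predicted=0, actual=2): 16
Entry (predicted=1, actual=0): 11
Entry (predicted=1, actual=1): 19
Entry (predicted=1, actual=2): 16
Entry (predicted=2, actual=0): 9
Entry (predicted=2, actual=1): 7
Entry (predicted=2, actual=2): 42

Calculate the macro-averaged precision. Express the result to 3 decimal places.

0.590

Per-class precision (TP/(TP+FP)):
  0: TP=48, FP=12+16=28 → 48/76 = 0.6316
  1: TP=19, FP=11+16=27 → 19/46 = 0.4130
  2: TP=42, FP=9+7=16 → 42/58 = 0.7241
Macro-precision = mean = (0.6316 + 0.4130 + 0.7241) / 3 = 0.590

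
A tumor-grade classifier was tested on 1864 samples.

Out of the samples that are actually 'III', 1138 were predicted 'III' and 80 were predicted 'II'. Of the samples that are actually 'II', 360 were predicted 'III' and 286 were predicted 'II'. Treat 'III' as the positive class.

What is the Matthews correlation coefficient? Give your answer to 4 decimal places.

0.4517

MCC = (TP·TN − FP·FN) / √((TP+FP)(TP+FN)(TN+FP)(TN+FN))
Numerator = 1138·286 − 360·80 = 296668
Denominator = √(1498·1218·646·366) = √431392613904 = 656804.8522
MCC = 296668 / 656804.8522 = 0.4517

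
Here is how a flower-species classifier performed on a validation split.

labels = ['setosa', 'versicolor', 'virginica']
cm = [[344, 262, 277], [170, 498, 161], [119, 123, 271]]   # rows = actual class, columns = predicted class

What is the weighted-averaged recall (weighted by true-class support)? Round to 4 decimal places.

0.5002

Per-class recall (TP/(TP+FN)):
  setosa: TP=344, FN=262+277=539 → 344/883 = 0.38958
  versicolor: TP=498, FN=170+161=331 → 498/829 = 0.60072
  virginica: TP=271, FN=119+123=242 → 271/513 = 0.52827
Weighted-recall = Σ (supportᵢ/N)·recallᵢ with N=2225: (883/2225)·0.38958 + (829/2225)·0.60072 + (513/2225)·0.52827 = 0.5002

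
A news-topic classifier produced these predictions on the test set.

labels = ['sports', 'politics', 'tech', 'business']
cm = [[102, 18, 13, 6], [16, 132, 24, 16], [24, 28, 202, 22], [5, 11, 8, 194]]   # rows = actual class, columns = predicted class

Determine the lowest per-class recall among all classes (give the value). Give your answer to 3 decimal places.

0.702

Per-class recall (TP/(TP+FN)):
  sports: TP=102, FN=18+13+6=37 → 102/139 = 0.7338
  politics: TP=132, FN=16+24+16=56 → 132/188 = 0.7021
  tech: TP=202, FN=24+28+22=74 → 202/276 = 0.7319
  business: TP=194, FN=5+11+8=24 → 194/218 = 0.8899
Lowest is class 'politics' with recall = 0.702.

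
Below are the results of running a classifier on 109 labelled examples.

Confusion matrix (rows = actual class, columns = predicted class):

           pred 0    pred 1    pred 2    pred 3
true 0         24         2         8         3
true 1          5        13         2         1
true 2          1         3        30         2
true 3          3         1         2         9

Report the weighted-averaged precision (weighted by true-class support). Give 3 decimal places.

0.697

Per-class precision (TP/(TP+FP)):
  0: TP=24, FP=5+1+3=9 → 24/33 = 0.7273
  1: TP=13, FP=2+3+1=6 → 13/19 = 0.6842
  2: TP=30, FP=8+2+2=12 → 30/42 = 0.7143
  3: TP=9, FP=3+1+2=6 → 9/15 = 0.6000
Weighted-precision = Σ (supportᵢ/N)·precisionᵢ with N=109: (37/109)·0.7273 + (21/109)·0.6842 + (36/109)·0.7143 + (15/109)·0.6000 = 0.697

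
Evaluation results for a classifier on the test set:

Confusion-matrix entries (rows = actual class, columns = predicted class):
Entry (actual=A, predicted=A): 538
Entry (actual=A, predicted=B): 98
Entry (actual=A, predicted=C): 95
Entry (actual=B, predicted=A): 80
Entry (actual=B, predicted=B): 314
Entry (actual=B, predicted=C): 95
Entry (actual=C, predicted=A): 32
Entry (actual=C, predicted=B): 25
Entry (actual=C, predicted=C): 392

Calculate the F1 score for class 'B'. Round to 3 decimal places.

0.678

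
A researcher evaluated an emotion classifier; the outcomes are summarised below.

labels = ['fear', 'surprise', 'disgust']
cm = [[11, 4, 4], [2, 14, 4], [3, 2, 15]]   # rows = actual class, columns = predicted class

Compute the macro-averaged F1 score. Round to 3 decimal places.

0.675

Per-class F1 score (2·TP/(2·TP+FP+FN)):
  fear: TP=11, FP=2+3=5, FN=4+4=8 → 22/35 = 0.6286
  surprise: TP=14, FP=4+2=6, FN=2+4=6 → 28/40 = 0.7000
  disgust: TP=15, FP=4+4=8, FN=3+2=5 → 30/43 = 0.6977
Macro-F1 score = mean = (0.6286 + 0.7000 + 0.6977) / 3 = 0.675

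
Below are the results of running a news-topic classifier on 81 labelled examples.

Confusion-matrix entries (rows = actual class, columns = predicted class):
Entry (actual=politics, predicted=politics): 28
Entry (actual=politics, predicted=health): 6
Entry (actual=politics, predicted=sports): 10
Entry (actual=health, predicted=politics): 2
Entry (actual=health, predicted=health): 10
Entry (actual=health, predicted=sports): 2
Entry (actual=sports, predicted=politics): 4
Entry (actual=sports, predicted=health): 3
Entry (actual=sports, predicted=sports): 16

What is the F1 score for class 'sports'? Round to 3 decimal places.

0.627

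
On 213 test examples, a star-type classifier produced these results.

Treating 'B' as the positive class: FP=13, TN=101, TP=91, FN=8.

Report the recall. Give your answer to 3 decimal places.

0.919

Recall = TP/(TP+FN) = 91/(91+8) = 91/99 = 0.919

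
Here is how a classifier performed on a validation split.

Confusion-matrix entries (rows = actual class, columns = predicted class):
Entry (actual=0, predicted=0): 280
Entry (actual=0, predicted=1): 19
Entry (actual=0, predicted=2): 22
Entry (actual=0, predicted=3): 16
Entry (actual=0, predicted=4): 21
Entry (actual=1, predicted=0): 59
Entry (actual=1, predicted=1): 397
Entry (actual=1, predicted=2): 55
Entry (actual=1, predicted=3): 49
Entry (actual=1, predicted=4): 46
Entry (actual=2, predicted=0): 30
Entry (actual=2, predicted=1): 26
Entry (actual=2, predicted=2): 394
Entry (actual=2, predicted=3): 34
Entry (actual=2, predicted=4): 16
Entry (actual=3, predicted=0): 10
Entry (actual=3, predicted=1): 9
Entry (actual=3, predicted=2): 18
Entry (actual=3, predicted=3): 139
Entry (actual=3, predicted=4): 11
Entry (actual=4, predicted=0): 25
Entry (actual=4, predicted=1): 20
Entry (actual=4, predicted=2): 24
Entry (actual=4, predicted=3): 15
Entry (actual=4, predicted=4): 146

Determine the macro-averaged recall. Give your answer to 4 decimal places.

0.7207

Per-class recall (TP/(TP+FN)):
  0: TP=280, FN=19+22+16+21=78 → 280/358 = 0.78212
  1: TP=397, FN=59+55+49+46=209 → 397/606 = 0.65512
  2: TP=394, FN=30+26+34+16=106 → 394/500 = 0.78800
  3: TP=139, FN=10+9+18+11=48 → 139/187 = 0.74332
  4: TP=146, FN=25+20+24+15=84 → 146/230 = 0.63478
Macro-recall = mean = (0.78212 + 0.65512 + 0.78800 + 0.74332 + 0.63478) / 5 = 0.7207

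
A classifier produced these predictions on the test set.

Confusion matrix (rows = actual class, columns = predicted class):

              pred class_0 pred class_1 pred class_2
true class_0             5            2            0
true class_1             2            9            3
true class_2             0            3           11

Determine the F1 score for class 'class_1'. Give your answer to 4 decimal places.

One-vs-rest for 'class_1': TP = diagonal; FP = other classes predicted 'class_1'; FN = 'class_1' predicted as other.
F1 score = 2·TP/(2·TP+FP+FN).
class_1: TP=9, FP=2+3=5, FN=2+3=5 → 18/28 = 0.64286

0.6429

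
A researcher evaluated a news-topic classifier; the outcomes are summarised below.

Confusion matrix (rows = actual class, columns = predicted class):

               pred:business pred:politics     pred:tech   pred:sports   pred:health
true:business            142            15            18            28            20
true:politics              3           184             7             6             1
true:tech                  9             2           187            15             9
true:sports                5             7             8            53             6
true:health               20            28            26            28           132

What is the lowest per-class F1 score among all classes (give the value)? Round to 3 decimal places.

0.507

Per-class F1 score (2·TP/(2·TP+FP+FN)):
  business: TP=142, FP=3+9+5+20=37, FN=15+18+28+20=81 → 284/402 = 0.7065
  politics: TP=184, FP=15+2+7+28=52, FN=3+7+6+1=17 → 368/437 = 0.8421
  tech: TP=187, FP=18+7+8+26=59, FN=9+2+15+9=35 → 374/468 = 0.7991
  sports: TP=53, FP=28+6+15+28=77, FN=5+7+8+6=26 → 106/209 = 0.5072
  health: TP=132, FP=20+1+9+6=36, FN=20+28+26+28=102 → 264/402 = 0.6567
Lowest is class 'sports' with F1 score = 0.507.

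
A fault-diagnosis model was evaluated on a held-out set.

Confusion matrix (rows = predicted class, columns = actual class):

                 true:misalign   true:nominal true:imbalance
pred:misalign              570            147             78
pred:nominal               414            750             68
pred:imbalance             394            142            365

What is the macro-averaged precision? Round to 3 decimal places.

0.577

Per-class precision (TP/(TP+FP)):
  misalign: TP=570, FP=147+78=225 → 570/795 = 0.7170
  nominal: TP=750, FP=414+68=482 → 750/1232 = 0.6088
  imbalance: TP=365, FP=394+142=536 → 365/901 = 0.4051
Macro-precision = mean = (0.7170 + 0.6088 + 0.4051) / 3 = 0.577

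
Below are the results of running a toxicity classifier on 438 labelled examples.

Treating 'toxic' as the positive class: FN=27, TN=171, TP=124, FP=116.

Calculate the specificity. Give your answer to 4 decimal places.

Specificity = TN/(TN+FP) = 171/(171+116) = 0.5958

0.5958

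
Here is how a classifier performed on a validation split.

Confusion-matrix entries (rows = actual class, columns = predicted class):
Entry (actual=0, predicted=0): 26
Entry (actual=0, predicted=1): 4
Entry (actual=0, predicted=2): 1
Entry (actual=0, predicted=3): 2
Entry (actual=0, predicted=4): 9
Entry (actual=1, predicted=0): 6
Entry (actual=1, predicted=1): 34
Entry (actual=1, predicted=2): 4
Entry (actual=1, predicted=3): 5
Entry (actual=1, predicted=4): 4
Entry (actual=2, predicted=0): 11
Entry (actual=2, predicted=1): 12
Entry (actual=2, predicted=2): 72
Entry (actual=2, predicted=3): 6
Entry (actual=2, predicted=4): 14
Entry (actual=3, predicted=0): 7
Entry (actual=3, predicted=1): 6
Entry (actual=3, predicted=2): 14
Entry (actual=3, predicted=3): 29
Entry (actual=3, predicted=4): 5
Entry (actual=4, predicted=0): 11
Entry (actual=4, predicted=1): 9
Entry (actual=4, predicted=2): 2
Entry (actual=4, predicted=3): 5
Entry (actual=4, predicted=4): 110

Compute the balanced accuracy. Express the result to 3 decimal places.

0.633

Balanced accuracy = mean of per-class recall.
  0: recall = 26/42 = 0.6190
  1: recall = 34/53 = 0.6415
  2: recall = 72/115 = 0.6261
  3: recall = 29/61 = 0.4754
  4: recall = 110/137 = 0.8029
Mean = (0.6190 + 0.6415 + 0.6261 + 0.4754 + 0.8029) / 5 = 0.633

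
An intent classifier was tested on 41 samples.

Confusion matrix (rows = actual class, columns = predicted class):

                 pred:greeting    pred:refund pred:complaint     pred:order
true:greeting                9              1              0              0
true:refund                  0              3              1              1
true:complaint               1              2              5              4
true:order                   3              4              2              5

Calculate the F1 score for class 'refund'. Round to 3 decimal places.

0.400

One-vs-rest for 'refund': TP = diagonal; FP = other classes predicted 'refund'; FN = 'refund' predicted as other.
F1 score = 2·TP/(2·TP+FP+FN).
refund: TP=3, FP=1+2+4=7, FN=0+1+1=2 → 6/15 = 0.4000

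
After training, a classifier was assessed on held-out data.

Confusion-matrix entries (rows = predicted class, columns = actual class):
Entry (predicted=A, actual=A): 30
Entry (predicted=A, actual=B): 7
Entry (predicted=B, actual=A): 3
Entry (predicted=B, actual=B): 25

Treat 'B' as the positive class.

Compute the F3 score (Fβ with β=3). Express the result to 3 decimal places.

Fβ = (1+β²)·TP / ((1+β²)·TP + β²·FN + FP), with β²=9
= 10·25 / (10·25 + 9·7 + 3) = 0.791

0.791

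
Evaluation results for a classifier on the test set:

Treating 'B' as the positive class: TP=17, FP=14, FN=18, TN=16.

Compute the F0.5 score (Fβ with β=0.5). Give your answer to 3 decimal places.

Fβ = (1+β²)·TP / ((1+β²)·TP + β²·FN + FP), with β²=1/4
= 1.25·17 / (1.25·17 + 0.25·18 + 14) = 0.535

0.535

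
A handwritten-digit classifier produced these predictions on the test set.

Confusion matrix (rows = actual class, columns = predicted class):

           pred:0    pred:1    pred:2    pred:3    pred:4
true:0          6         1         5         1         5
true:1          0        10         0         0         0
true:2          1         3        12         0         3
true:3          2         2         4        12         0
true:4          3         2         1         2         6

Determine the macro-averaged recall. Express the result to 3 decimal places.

0.599

Per-class recall (TP/(TP+FN)):
  0: TP=6, FN=1+5+1+5=12 → 6/18 = 0.3333
  1: TP=10, FN=0+0+0+0=0 → 10/10 = 1.0000
  2: TP=12, FN=1+3+0+3=7 → 12/19 = 0.6316
  3: TP=12, FN=2+2+4+0=8 → 12/20 = 0.6000
  4: TP=6, FN=3+2+1+2=8 → 6/14 = 0.4286
Macro-recall = mean = (0.3333 + 1.0000 + 0.6316 + 0.6000 + 0.4286) / 5 = 0.599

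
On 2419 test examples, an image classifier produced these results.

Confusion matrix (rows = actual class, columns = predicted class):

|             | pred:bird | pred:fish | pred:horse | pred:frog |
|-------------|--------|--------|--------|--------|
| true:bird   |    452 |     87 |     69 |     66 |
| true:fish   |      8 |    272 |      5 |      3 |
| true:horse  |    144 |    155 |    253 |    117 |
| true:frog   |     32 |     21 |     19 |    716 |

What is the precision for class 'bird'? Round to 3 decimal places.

0.711

Treat 'bird' as positive and all other classes as negative.
precision = TP/(TP+FP).
bird: TP=452, FP=8+144+32=184 → 452/636 = 0.7107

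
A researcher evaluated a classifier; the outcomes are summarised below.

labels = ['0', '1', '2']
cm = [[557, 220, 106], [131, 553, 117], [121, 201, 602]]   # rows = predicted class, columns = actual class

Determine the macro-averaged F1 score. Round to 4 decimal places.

Per-class F1 score (2·TP/(2·TP+FP+FN)):
  0: TP=557, FP=220+106=326, FN=131+121=252 → 1114/1692 = 0.65839
  1: TP=553, FP=131+117=248, FN=220+201=421 → 1106/1775 = 0.62310
  2: TP=602, FP=121+201=322, FN=106+117=223 → 1204/1749 = 0.68839
Macro-F1 score = mean = (0.65839 + 0.62310 + 0.68839) / 3 = 0.6566

0.6566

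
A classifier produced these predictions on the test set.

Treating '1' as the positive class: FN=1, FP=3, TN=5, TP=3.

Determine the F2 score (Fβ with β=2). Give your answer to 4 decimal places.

0.6818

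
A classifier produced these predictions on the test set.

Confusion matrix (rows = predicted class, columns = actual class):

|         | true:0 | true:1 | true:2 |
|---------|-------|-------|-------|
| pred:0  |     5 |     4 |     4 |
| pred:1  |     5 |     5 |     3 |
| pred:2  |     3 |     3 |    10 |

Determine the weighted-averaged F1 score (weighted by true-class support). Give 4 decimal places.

0.4786

Per-class F1 score (2·TP/(2·TP+FP+FN)):
  0: TP=5, FP=4+4=8, FN=5+3=8 → 10/26 = 0.38462
  1: TP=5, FP=5+3=8, FN=4+3=7 → 10/25 = 0.40000
  2: TP=10, FP=3+3=6, FN=4+3=7 → 20/33 = 0.60606
Weighted-F1 score = Σ (supportᵢ/N)·F1 scoreᵢ with N=42: (13/42)·0.38462 + (12/42)·0.40000 + (17/42)·0.60606 = 0.4786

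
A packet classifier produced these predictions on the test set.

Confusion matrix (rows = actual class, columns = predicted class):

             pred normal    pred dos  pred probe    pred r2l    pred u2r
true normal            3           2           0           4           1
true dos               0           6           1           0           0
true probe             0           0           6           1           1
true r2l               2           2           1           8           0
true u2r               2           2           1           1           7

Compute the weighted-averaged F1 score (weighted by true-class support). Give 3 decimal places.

0.580

Per-class F1 score (2·TP/(2·TP+FP+FN)):
  normal: TP=3, FP=0+0+2+2=4, FN=2+0+4+1=7 → 6/17 = 0.3529
  dos: TP=6, FP=2+0+2+2=6, FN=0+1+0+0=1 → 12/19 = 0.6316
  probe: TP=6, FP=0+1+1+1=3, FN=0+0+1+1=2 → 12/17 = 0.7059
  r2l: TP=8, FP=4+0+1+1=6, FN=2+2+1+0=5 → 16/27 = 0.5926
  u2r: TP=7, FP=1+0+1+0=2, FN=2+2+1+1=6 → 14/22 = 0.6364
Weighted-F1 score = Σ (supportᵢ/N)·F1 scoreᵢ with N=51: (10/51)·0.3529 + (7/51)·0.6316 + (8/51)·0.7059 + (13/51)·0.5926 + (13/51)·0.6364 = 0.580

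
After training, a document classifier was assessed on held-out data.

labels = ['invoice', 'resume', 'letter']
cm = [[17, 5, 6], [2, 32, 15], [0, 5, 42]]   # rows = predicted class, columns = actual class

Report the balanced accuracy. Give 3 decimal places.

0.774

Balanced accuracy = mean of per-class recall.
  invoice: recall = 17/19 = 0.8947
  resume: recall = 32/42 = 0.7619
  letter: recall = 42/63 = 0.6667
Mean = (0.8947 + 0.7619 + 0.6667) / 3 = 0.774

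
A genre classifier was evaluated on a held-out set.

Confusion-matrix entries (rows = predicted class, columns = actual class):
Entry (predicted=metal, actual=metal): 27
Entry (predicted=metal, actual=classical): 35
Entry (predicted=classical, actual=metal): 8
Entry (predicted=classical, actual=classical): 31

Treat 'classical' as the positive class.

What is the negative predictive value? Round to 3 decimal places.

0.435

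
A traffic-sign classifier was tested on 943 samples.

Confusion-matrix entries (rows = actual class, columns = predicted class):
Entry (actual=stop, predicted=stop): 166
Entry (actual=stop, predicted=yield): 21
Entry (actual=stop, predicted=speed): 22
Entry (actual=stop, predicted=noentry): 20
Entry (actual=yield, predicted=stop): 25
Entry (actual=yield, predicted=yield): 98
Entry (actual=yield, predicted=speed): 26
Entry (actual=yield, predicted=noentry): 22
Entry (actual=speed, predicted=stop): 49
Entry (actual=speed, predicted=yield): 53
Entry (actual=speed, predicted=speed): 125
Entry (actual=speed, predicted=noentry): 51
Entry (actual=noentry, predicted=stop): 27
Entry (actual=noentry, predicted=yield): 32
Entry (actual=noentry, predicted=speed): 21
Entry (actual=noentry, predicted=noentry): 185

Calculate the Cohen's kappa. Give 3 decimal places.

Observed agreement pₒ = trace/N = 574/943 = 0.6087
Expected agreement pₑ = Σ (rowᵢ·colᵢ)/N² = (229·267 + 171·204 + 278·194 + 265·278)/943² = 0.2515
κ = (pₒ − pₑ)/(1 − pₑ) = (0.6087 − 0.2515)/(1 − 0.2515) = 0.477

0.477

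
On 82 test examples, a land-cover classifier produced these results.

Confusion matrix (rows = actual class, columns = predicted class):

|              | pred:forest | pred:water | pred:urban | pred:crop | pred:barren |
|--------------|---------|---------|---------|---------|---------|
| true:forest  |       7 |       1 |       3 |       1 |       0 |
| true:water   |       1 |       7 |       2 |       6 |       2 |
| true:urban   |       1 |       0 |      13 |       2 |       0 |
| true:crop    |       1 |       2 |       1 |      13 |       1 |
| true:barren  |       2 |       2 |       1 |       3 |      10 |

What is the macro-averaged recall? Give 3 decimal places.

0.613

Per-class recall (TP/(TP+FN)):
  forest: TP=7, FN=1+3+1+0=5 → 7/12 = 0.5833
  water: TP=7, FN=1+2+6+2=11 → 7/18 = 0.3889
  urban: TP=13, FN=1+0+2+0=3 → 13/16 = 0.8125
  crop: TP=13, FN=1+2+1+1=5 → 13/18 = 0.7222
  barren: TP=10, FN=2+2+1+3=8 → 10/18 = 0.5556
Macro-recall = mean = (0.5833 + 0.3889 + 0.8125 + 0.7222 + 0.5556) / 5 = 0.613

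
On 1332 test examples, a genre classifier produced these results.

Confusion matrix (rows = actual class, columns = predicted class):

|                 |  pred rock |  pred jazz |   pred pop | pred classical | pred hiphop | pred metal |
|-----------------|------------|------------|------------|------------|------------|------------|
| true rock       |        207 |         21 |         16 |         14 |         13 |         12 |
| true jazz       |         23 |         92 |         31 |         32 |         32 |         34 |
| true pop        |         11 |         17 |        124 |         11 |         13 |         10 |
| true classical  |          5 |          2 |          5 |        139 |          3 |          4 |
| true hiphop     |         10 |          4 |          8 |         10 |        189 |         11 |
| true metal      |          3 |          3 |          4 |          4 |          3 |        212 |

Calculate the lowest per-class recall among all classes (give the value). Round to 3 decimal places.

0.377

Per-class recall (TP/(TP+FN)):
  rock: TP=207, FN=21+16+14+13+12=76 → 207/283 = 0.7314
  jazz: TP=92, FN=23+31+32+32+34=152 → 92/244 = 0.3770
  pop: TP=124, FN=11+17+11+13+10=62 → 124/186 = 0.6667
  classical: TP=139, FN=5+2+5+3+4=19 → 139/158 = 0.8797
  hiphop: TP=189, FN=10+4+8+10+11=43 → 189/232 = 0.8147
  metal: TP=212, FN=3+3+4+4+3=17 → 212/229 = 0.9258
Lowest is class 'jazz' with recall = 0.377.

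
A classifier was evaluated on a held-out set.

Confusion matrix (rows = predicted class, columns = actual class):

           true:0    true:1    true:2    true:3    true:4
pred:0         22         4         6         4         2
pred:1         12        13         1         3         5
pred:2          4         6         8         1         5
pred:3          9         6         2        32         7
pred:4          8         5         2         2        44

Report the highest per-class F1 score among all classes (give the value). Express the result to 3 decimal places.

Per-class F1 score (2·TP/(2·TP+FP+FN)):
  0: TP=22, FP=4+6+4+2=16, FN=12+4+9+8=33 → 44/93 = 0.4731
  1: TP=13, FP=12+1+3+5=21, FN=4+6+6+5=21 → 26/68 = 0.3824
  2: TP=8, FP=4+6+1+5=16, FN=6+1+2+2=11 → 16/43 = 0.3721
  3: TP=32, FP=9+6+2+7=24, FN=4+3+1+2=10 → 64/98 = 0.6531
  4: TP=44, FP=8+5+2+2=17, FN=2+5+5+7=19 → 88/124 = 0.7097
Highest is class '4' with F1 score = 0.710.

0.710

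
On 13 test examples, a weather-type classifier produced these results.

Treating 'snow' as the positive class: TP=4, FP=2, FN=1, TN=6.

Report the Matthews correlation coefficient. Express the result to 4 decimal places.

0.5367

MCC = (TP·TN − FP·FN) / √((TP+FP)(TP+FN)(TN+FP)(TN+FN))
Numerator = 4·6 − 2·1 = 22
Denominator = √(6·5·8·7) = √1680 = 40.9878
MCC = 22 / 40.9878 = 0.5367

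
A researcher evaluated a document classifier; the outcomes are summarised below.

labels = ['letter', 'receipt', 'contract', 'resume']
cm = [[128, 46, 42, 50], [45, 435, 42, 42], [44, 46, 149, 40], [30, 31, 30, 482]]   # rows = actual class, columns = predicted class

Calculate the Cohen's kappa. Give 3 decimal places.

Observed agreement pₒ = trace/N = 1194/1682 = 0.7099
Expected agreement pₑ = Σ (rowᵢ·colᵢ)/N² = (266·247 + 564·558 + 279·263 + 573·614)/1682² = 0.2848
κ = (pₒ − pₑ)/(1 − pₑ) = (0.7099 − 0.2848)/(1 − 0.2848) = 0.594

0.594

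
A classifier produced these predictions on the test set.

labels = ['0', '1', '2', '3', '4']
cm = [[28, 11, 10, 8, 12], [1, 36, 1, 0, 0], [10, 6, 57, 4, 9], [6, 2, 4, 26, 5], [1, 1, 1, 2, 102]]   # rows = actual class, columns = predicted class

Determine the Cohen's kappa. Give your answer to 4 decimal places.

Observed agreement pₒ = trace/N = 249/343 = 0.72595
Expected agreement pₑ = Σ (rowᵢ·colᵢ)/N² = (69·46 + 38·56 + 86·73 + 43·40 + 107·128)/343² = 0.22946
κ = (pₒ − pₑ)/(1 − pₑ) = (0.72595 − 0.22946)/(1 − 0.22946) = 0.6443

0.6443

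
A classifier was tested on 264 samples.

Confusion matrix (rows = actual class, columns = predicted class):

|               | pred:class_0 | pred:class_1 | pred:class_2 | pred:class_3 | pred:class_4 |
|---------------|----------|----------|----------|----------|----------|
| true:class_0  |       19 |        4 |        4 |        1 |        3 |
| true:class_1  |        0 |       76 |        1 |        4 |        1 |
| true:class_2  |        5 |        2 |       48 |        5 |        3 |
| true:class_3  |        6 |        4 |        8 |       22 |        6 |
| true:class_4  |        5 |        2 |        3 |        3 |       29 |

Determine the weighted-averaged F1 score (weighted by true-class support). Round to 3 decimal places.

0.730

Per-class F1 score (2·TP/(2·TP+FP+FN)):
  class_0: TP=19, FP=0+5+6+5=16, FN=4+4+1+3=12 → 38/66 = 0.5758
  class_1: TP=76, FP=4+2+4+2=12, FN=0+1+4+1=6 → 152/170 = 0.8941
  class_2: TP=48, FP=4+1+8+3=16, FN=5+2+5+3=15 → 96/127 = 0.7559
  class_3: TP=22, FP=1+4+5+3=13, FN=6+4+8+6=24 → 44/81 = 0.5432
  class_4: TP=29, FP=3+1+3+6=13, FN=5+2+3+3=13 → 58/84 = 0.6905
Weighted-F1 score = Σ (supportᵢ/N)·F1 scoreᵢ with N=264: (31/264)·0.5758 + (82/264)·0.8941 + (63/264)·0.7559 + (46/264)·0.5432 + (42/264)·0.6905 = 0.730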